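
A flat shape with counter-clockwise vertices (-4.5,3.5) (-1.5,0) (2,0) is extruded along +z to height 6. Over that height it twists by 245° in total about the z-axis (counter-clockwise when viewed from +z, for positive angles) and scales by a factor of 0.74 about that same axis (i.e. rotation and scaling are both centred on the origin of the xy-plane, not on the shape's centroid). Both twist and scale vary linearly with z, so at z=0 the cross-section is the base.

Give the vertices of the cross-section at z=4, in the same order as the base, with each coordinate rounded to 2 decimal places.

Cross-section at z=4: (2.73,-3.84) (1.19,-0.36) (-1.58,0.47)

t = z/height = 4/6 = 0.666667
s = 1 + (scale-1)·z/height = 1 + (0.74-1)·4/6 = 0.826667
θ = twist·z/height = 245°·4/6 = 163.3333° = 2.850704 rad
cos θ = -0.957990, sin θ = 0.286803 (intermediates below are computed at full precision and shown rounded to 5 d.p.)
v1: (-4.5,3.5) → rotate → (3.30714,-4.64358) → ×s → (2.73390,-3.83869) → (2.73,-3.84)
v2: (-1.5,0) → rotate → (1.43698,-0.43020) → ×s → (1.18791,-0.35564) → (1.19,-0.36)
v3: (2,0) → rotate → (-1.91598,0.57361) → ×s → (-1.58388,0.47418) → (-1.58,0.47)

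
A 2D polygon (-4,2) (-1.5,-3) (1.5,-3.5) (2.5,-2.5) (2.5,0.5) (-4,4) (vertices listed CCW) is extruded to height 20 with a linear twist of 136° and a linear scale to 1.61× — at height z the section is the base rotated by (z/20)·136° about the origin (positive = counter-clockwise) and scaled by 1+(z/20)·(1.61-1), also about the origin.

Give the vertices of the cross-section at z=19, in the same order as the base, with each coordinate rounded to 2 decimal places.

Cross-section at z=19: (1.55,-6.89) (5.17,1.16) (2.79,5.33) (0.56,5.56) (-3.11,2.56) (-0.90,-8.89)

t = z/height = 19/20 = 0.95
s = 1 + (scale-1)·z/height = 1 + (1.61-1)·19/20 = 1.579500
θ = twist·z/height = 136°·19/20 = 129.2000° = 2.254965 rad
cos θ = -0.632029, sin θ = 0.774944 (intermediates below are computed at full precision and shown rounded to 5 d.p.)
v1: (-4,2) → rotate → (0.97823,-4.36384) → ×s → (1.54511,-6.89268) → (1.55,-6.89)
v2: (-1.5,-3) → rotate → (3.27288,0.73367) → ×s → (5.16951,1.15883) → (5.17,1.16)
v3: (1.5,-3.5) → rotate → (1.76426,3.37452) → ×s → (2.78665,5.33005) → (2.79,5.33)
v4: (2.5,-2.5) → rotate → (0.35729,3.51743) → ×s → (0.56434,5.55579) → (0.56,5.56)
v5: (2.5,0.5) → rotate → (-1.96755,1.62135) → ×s → (-3.10774,2.56092) → (-3.11,2.56)
v6: (-4,4) → rotate → (-0.57166,-5.62790) → ×s → (-0.90294,-8.88926) → (-0.90,-8.89)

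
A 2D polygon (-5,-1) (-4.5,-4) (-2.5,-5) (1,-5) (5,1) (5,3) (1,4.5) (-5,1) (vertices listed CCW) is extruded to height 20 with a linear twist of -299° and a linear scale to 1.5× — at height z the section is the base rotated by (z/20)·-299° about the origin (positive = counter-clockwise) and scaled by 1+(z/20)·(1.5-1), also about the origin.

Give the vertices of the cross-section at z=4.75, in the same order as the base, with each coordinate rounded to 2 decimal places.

t = z/height = 4.75/20 = 0.2375
s = 1 + (scale-1)·z/height = 1 + (1.5-1)·4.75/20 = 1.118750
θ = twist·z/height = -299°·4.75/20 = -71.0125° = -1.239402 rad
cos θ = 0.325362, sin θ = -0.945590 (intermediates below are computed at full precision and shown rounded to 5 d.p.)
v1: (-5,-1) → rotate → (-2.57240,4.40259) → ×s → (-2.87787,4.92539) → (-2.88,4.93)
v2: (-4.5,-4) → rotate → (-5.24649,2.95371) → ×s → (-5.86951,3.30446) → (-5.87,3.30)
v3: (-2.5,-5) → rotate → (-5.54135,0.73716) → ×s → (-6.19939,0.82470) → (-6.20,0.82)
v4: (1,-5) → rotate → (-4.40259,-2.57240) → ×s → (-4.92539,-2.87787) → (-4.93,-2.88)
v5: (5,1) → rotate → (2.57240,-4.40259) → ×s → (2.87787,-4.92539) → (2.88,-4.93)
v6: (5,3) → rotate → (4.46358,-3.75186) → ×s → (4.99363,-4.19740) → (4.99,-4.20)
v7: (1,4.5) → rotate → (4.58051,0.51854) → ×s → (5.12445,0.58012) → (5.12,0.58)
v8: (-5,1) → rotate → (-0.68122,5.05331) → ×s → (-0.76211,5.65339) → (-0.76,5.65)

Cross-section at z=4.75: (-2.88,4.93) (-5.87,3.30) (-6.20,0.82) (-4.93,-2.88) (2.88,-4.93) (4.99,-4.20) (5.12,0.58) (-0.76,5.65)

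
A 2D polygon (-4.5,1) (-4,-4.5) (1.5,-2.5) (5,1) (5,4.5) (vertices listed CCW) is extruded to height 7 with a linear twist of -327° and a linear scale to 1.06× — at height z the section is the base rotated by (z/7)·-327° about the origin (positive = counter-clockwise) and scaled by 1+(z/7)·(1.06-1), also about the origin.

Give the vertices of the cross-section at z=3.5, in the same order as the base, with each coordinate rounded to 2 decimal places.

t = z/height = 3.5/7 = 0.5
s = 1 + (scale-1)·z/height = 1 + (1.06-1)·3.5/7 = 1.030000
θ = twist·z/height = -327°·3.5/7 = -163.5000° = -2.853613 rad
cos θ = -0.958820, sin θ = -0.284015 (intermediates below are computed at full precision and shown rounded to 5 d.p.)
v1: (-4.5,1) → rotate → (4.59870,0.31925) → ×s → (4.73667,0.32883) → (4.74,0.33)
v2: (-4,-4.5) → rotate → (2.55721,5.45075) → ×s → (2.63393,5.61427) → (2.63,5.61)
v3: (1.5,-2.5) → rotate → (-2.14827,1.97103) → ×s → (-2.21272,2.03016) → (-2.21,2.03)
v4: (5,1) → rotate → (-4.51008,-2.37890) → ×s → (-4.64539,-2.45026) → (-4.65,-2.45)
v5: (5,4.5) → rotate → (-3.51603,-5.73477) → ×s → (-3.62151,-5.90681) → (-3.62,-5.91)

Cross-section at z=3.5: (4.74,0.33) (2.63,5.61) (-2.21,2.03) (-4.65,-2.45) (-3.62,-5.91)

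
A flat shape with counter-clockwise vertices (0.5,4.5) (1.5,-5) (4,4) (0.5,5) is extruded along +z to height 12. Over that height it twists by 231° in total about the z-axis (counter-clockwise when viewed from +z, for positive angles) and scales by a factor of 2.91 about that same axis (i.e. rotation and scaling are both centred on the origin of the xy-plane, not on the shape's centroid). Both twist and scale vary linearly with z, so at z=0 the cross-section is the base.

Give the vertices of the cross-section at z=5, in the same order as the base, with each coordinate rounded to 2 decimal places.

Cross-section at z=5: (-8.13,0.01) (8.63,3.66) (-7.92,6.36) (-9.02,-0.08)

t = z/height = 5/12 = 0.416667
s = 1 + (scale-1)·z/height = 1 + (2.91-1)·5/12 = 1.795833
θ = twist·z/height = 231°·5/12 = 96.2500° = 1.679879 rad
cos θ = -0.108867, sin θ = 0.994056 (intermediates below are computed at full precision and shown rounded to 5 d.p.)
v1: (0.5,4.5) → rotate → (-4.52769,0.00713) → ×s → (-8.13097,0.01280) → (-8.13,0.01)
v2: (1.5,-5) → rotate → (4.80698,2.03542) → ×s → (8.63254,3.65527) → (8.63,3.66)
v3: (4,4) → rotate → (-4.41169,3.54076) → ×s → (-7.92267,6.35861) → (-7.92,6.36)
v4: (0.5,5) → rotate → (-5.02472,-0.04731) → ×s → (-9.02355,-0.08495) → (-9.02,-0.08)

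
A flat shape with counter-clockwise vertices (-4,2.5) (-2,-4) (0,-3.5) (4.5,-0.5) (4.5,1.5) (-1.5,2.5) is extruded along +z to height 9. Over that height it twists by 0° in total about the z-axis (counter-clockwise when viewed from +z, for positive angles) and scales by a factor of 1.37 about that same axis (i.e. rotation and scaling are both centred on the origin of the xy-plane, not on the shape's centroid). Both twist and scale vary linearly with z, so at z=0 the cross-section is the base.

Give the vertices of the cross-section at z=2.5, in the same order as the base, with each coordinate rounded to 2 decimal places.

Cross-section at z=2.5: (-4.41,2.76) (-2.21,-4.41) (0.00,-3.86) (4.96,-0.55) (4.96,1.65) (-1.65,2.76)

t = z/height = 2.5/9 = 0.277778
s = 1 + (scale-1)·z/height = 1 + (1.37-1)·2.5/9 = 1.102778
θ = twist·z/height = 0°·2.5/9 = 0.0000° = 0.000000 rad
cos θ = 1.000000, sin θ = 0.000000 (intermediates below are computed at full precision and shown rounded to 5 d.p.)
v1: (-4,2.5) → rotate → (-4.00000,2.50000) → ×s → (-4.41111,2.75694) → (-4.41,2.76)
v2: (-2,-4) → rotate → (-2.00000,-4.00000) → ×s → (-2.20556,-4.41111) → (-2.21,-4.41)
v3: (0,-3.5) → rotate → (0.00000,-3.50000) → ×s → (0.00000,-3.85972) → (0.00,-3.86)
v4: (4.5,-0.5) → rotate → (4.50000,-0.50000) → ×s → (4.96250,-0.55139) → (4.96,-0.55)
v5: (4.5,1.5) → rotate → (4.50000,1.50000) → ×s → (4.96250,1.65417) → (4.96,1.65)
v6: (-1.5,2.5) → rotate → (-1.50000,2.50000) → ×s → (-1.65417,2.75694) → (-1.65,2.76)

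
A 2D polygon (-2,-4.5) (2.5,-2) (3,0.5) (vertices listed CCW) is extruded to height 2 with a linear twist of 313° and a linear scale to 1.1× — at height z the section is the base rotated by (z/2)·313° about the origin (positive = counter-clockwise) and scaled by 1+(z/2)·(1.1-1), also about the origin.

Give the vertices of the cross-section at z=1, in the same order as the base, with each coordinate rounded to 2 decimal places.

Cross-section at z=1: (3.81,3.50) (-1.57,2.97) (-3.10,0.77)

t = z/height = 1/2 = 0.5
s = 1 + (scale-1)·z/height = 1 + (1.1-1)·1/2 = 1.050000
θ = twist·z/height = 313°·1/2 = 156.5000° = 2.731440 rad
cos θ = -0.917060, sin θ = 0.398749 (intermediates below are computed at full precision and shown rounded to 5 d.p.)
v1: (-2,-4.5) → rotate → (3.62849,3.32927) → ×s → (3.80992,3.49574) → (3.81,3.50)
v2: (2.5,-2) → rotate → (-1.49515,2.83099) → ×s → (-1.56991,2.97254) → (-1.57,2.97)
v3: (3,0.5) → rotate → (-2.95055,0.73772) → ×s → (-3.09808,0.77460) → (-3.10,0.77)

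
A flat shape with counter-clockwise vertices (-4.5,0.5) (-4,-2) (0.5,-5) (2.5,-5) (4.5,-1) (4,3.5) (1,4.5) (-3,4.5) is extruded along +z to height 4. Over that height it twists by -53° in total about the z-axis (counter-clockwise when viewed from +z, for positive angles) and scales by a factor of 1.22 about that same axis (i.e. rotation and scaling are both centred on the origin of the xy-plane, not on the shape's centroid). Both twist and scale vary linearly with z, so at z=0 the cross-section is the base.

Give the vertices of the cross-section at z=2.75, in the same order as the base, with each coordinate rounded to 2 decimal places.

Cross-section at z=2.75: (-3.83,3.54) (-5.07,0.88) (-2.96,-4.97) (-1.10,-6.34) (3.48,-4.00) (6.10,0.51) (4.00,3.48) (0.30,6.22)

t = z/height = 2.75/4 = 0.6875
s = 1 + (scale-1)·z/height = 1 + (1.22-1)·2.75/4 = 1.151250
θ = twist·z/height = -53°·2.75/4 = -36.4375° = -0.635954 rad
cos θ = 0.804505, sin θ = -0.593946 (intermediates below are computed at full precision and shown rounded to 5 d.p.)
v1: (-4.5,0.5) → rotate → (-3.32330,3.07501) → ×s → (-3.82595,3.54010) → (-3.83,3.54)
v2: (-4,-2) → rotate → (-4.40591,0.76677) → ×s → (-5.07231,0.88275) → (-5.07,0.88)
v3: (0.5,-5) → rotate → (-2.56748,-4.31950) → ×s → (-2.95581,-4.97282) → (-2.96,-4.97)
v4: (2.5,-5) → rotate → (-0.95846,-5.50739) → ×s → (-1.10343,-6.34038) → (-1.10,-6.34)
v5: (4.5,-1) → rotate → (3.02633,-3.47726) → ×s → (3.48406,-4.00320) → (3.48,-4.00)
v6: (4,3.5) → rotate → (5.29683,0.43999) → ×s → (6.09798,0.50653) → (6.10,0.51)
v7: (1,4.5) → rotate → (3.47726,3.02633) → ×s → (4.00320,3.48406) → (4.00,3.48)
v8: (-3,4.5) → rotate → (0.25924,5.40211) → ×s → (0.29845,6.21918) → (0.30,6.22)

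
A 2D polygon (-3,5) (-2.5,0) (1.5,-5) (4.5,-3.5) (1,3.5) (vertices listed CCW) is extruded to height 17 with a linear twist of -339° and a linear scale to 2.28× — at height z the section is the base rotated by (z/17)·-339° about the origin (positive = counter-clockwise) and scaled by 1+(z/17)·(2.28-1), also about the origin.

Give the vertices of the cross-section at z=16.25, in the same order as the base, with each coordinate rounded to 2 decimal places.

t = z/height = 16.25/17 = 0.955882
s = 1 + (scale-1)·z/height = 1 + (2.28-1)·16.25/17 = 2.223529
θ = twist·z/height = -339°·16.25/17 = -324.0441° = -5.655637 rad
cos θ = 0.809469, sin θ = 0.587162 (intermediates below are computed at full precision and shown rounded to 5 d.p.)
v1: (-3,5) → rotate → (-5.36422,2.28586) → ×s → (-11.92750,5.08268) → (-11.93,5.08)
v2: (-2.5,0) → rotate → (-2.02367,-1.46791) → ×s → (-4.49970,-3.26393) → (-4.50,-3.26)
v3: (1.5,-5) → rotate → (4.15001,-3.16660) → ×s → (9.22768,-7.04104) → (9.23,-7.04)
v4: (4.5,-3.5) → rotate → (5.69768,-0.19091) → ×s → (12.66896,-0.42450) → (12.67,-0.42)
v5: (1,3.5) → rotate → (-1.24560,3.42030) → ×s → (-2.76962,7.60515) → (-2.77,7.61)

Cross-section at z=16.25: (-11.93,5.08) (-4.50,-3.26) (9.23,-7.04) (12.67,-0.42) (-2.77,7.61)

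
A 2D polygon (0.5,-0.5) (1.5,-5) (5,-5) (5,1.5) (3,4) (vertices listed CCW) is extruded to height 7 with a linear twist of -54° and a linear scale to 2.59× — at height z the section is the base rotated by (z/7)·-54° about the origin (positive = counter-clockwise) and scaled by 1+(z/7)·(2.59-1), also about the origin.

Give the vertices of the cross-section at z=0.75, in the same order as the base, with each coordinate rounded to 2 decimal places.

t = z/height = 0.75/7 = 0.107143
s = 1 + (scale-1)·z/height = 1 + (2.59-1)·0.75/7 = 1.170357
θ = twist·z/height = -54°·0.75/7 = -5.7857° = -0.100980 rad
cos θ = 0.994906, sin θ = -0.100808 (intermediates below are computed at full precision and shown rounded to 5 d.p.)
v1: (0.5,-0.5) → rotate → (0.44705,-0.54786) → ×s → (0.52321,-0.64119) → (0.52,-0.64)
v2: (1.5,-5) → rotate → (0.98832,-5.12574) → ×s → (1.15668,-5.99895) → (1.16,-6.00)
v3: (5,-5) → rotate → (4.47049,-5.47857) → ×s → (5.23207,-6.41188) → (5.23,-6.41)
v4: (5,1.5) → rotate → (5.12574,0.98832) → ×s → (5.99895,1.15668) → (6.00,1.16)
v5: (3,4) → rotate → (3.38795,3.67720) → ×s → (3.96511,4.30364) → (3.97,4.30)

Cross-section at z=0.75: (0.52,-0.64) (1.16,-6.00) (5.23,-6.41) (6.00,1.16) (3.97,4.30)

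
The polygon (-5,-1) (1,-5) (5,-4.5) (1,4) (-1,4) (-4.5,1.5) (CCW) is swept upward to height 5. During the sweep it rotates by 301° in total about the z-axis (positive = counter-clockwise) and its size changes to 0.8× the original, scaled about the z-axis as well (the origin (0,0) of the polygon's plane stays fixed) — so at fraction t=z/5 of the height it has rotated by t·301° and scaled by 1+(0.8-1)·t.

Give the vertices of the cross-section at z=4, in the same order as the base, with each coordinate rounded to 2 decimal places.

Cross-section at z=4: (1.32,4.08) (-4.08,1.32) (-5.35,-1.82) (2.52,-2.37) (3.34,-0.91) (2.94,2.68)

t = z/height = 4/5 = 0.8
s = 1 + (scale-1)·z/height = 1 + (0.8-1)·4/5 = 0.840000
θ = twist·z/height = 301°·4/5 = 240.8000° = 4.202753 rad
cos θ = -0.487860, sin θ = -0.872922 (intermediates below are computed at full precision and shown rounded to 5 d.p.)
v1: (-5,-1) → rotate → (1.56638,4.85247) → ×s → (1.31576,4.07607) → (1.32,4.08)
v2: (1,-5) → rotate → (-4.85247,1.56638) → ×s → (-4.07607,1.31576) → (-4.08,1.32)
v3: (5,-4.5) → rotate → (-6.36745,-2.16924) → ×s → (-5.34866,-1.82216) → (-5.35,-1.82)
v4: (1,4) → rotate → (3.00383,-2.82436) → ×s → (2.52322,-2.37246) → (2.52,-2.37)
v5: (-1,4) → rotate → (3.97955,-1.07852) → ×s → (3.34282,-0.90595) → (3.34,-0.91)
v6: (-4.5,1.5) → rotate → (3.50475,3.19636) → ×s → (2.94399,2.68494) → (2.94,2.68)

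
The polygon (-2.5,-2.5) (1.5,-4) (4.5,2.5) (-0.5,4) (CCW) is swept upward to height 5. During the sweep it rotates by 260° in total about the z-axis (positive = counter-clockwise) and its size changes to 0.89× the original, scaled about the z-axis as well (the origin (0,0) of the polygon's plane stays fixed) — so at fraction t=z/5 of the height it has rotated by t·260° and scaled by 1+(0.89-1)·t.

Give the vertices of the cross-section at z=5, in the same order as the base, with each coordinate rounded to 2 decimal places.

t = z/height = 5/5 = 1
s = 1 + (scale-1)·z/height = 1 + (0.89-1)·5/5 = 0.890000
θ = twist·z/height = 260°·5/5 = 260.0000° = 4.537856 rad
cos θ = -0.173648, sin θ = -0.984808 (intermediates below are computed at full precision and shown rounded to 5 d.p.)
v1: (-2.5,-2.5) → rotate → (-2.02790,2.89614) → ×s → (-1.80483,2.57756) → (-1.80,2.58)
v2: (1.5,-4) → rotate → (-4.19970,-0.78262) → ×s → (-3.73774,-0.69653) → (-3.74,-0.70)
v3: (4.5,2.5) → rotate → (1.68060,-4.86576) → ×s → (1.49574,-4.33052) → (1.50,-4.33)
v4: (-0.5,4) → rotate → (4.02606,-0.20219) → ×s → (3.58319,-0.17995) → (3.58,-0.18)

Cross-section at z=5: (-1.80,2.58) (-3.74,-0.70) (1.50,-4.33) (3.58,-0.18)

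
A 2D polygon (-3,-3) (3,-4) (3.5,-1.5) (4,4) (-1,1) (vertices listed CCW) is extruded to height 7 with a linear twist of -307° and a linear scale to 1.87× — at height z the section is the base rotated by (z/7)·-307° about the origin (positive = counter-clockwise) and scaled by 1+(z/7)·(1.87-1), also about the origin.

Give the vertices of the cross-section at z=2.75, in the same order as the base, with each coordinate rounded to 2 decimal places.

Cross-section at z=2.75: (-1.42,5.51) (-6.67,-0.73) (-4.12,-3.02) (1.89,-7.35) (1.84,0.47)

t = z/height = 2.75/7 = 0.392857
s = 1 + (scale-1)·z/height = 1 + (1.87-1)·2.75/7 = 1.341786
θ = twist·z/height = -307°·2.75/7 = -120.6071° = -2.104992 rad
cos θ = -0.509149, sin θ = -0.860679 (intermediates below are computed at full precision and shown rounded to 5 d.p.)
v1: (-3,-3) → rotate → (-1.05459,4.10948) → ×s → (-1.41503,5.51404) → (-1.42,5.51)
v2: (3,-4) → rotate → (-4.97016,-0.54544) → ×s → (-6.66889,-0.73186) → (-6.67,-0.73)
v3: (3.5,-1.5) → rotate → (-3.07304,-2.24865) → ×s → (-4.12336,-3.01721) → (-4.12,-3.02)
v4: (4,4) → rotate → (1.40612,-5.47931) → ×s → (1.88671,-7.35206) → (1.89,-7.35)
v5: (-1,1) → rotate → (1.36983,0.35153) → ×s → (1.83801,0.47168) → (1.84,0.47)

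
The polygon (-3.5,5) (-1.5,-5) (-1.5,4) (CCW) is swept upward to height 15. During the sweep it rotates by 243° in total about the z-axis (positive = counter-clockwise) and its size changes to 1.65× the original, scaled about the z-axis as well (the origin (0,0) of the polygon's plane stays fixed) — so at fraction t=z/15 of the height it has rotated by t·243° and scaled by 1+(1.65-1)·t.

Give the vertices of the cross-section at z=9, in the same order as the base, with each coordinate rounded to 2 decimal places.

Cross-section at z=9: (0.12,-8.48) (5.63,4.58) (-1.40,-5.77)

t = z/height = 9/15 = 0.6
s = 1 + (scale-1)·z/height = 1 + (1.65-1)·9/15 = 1.390000
θ = twist·z/height = 243°·9/15 = 145.8000° = 2.544690 rad
cos θ = -0.827081, sin θ = 0.562083 (intermediates below are computed at full precision and shown rounded to 5 d.p.)
v1: (-3.5,5) → rotate → (0.08437,-6.10269) → ×s → (0.11727,-8.48275) → (0.12,-8.48)
v2: (-1.5,-5) → rotate → (4.05104,3.29228) → ×s → (5.63094,4.57627) → (5.63,4.58)
v3: (-1.5,4) → rotate → (-1.00771,-4.15145) → ×s → (-1.40072,-5.77051) → (-1.40,-5.77)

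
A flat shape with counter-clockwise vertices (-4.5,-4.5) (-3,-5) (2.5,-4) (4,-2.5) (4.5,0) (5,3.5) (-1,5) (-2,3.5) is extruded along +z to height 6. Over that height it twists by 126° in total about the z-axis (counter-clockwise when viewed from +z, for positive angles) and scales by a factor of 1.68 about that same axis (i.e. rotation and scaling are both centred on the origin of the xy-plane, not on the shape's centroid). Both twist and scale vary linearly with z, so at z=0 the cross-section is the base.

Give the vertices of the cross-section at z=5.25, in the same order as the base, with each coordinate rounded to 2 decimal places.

t = z/height = 5.25/6 = 0.875
s = 1 + (scale-1)·z/height = 1 + (1.68-1)·5.25/6 = 1.595000
θ = twist·z/height = 126°·5.25/6 = 110.2500° = 1.924226 rad
cos θ = -0.346117, sin θ = 0.938191 (intermediates below are computed at full precision and shown rounded to 5 d.p.)
v1: (-4.5,-4.5) → rotate → (5.77939,-2.66433) → ×s → (9.21812,-4.24961) → (9.22,-4.25)
v2: (-3,-5) → rotate → (5.72931,-1.08399) → ×s → (9.13825,-1.72896) → (9.14,-1.73)
v3: (2.5,-4) → rotate → (2.88747,3.72995) → ×s → (4.60552,5.94926) → (4.61,5.95)
v4: (4,-2.5) → rotate → (0.96101,4.61806) → ×s → (1.53281,7.36580) → (1.53,7.37)
v5: (4.5,0) → rotate → (-1.55753,4.22186) → ×s → (-2.48426,6.73387) → (-2.48,6.73)
v6: (5,3.5) → rotate → (-5.01425,3.47955) → ×s → (-7.99774,5.54988) → (-8.00,5.55)
v7: (-1,5) → rotate → (-4.34484,-2.66878) → ×s → (-6.93002,-4.25670) → (-6.93,-4.26)
v8: (-2,3.5) → rotate → (-2.59144,-3.08779) → ×s → (-4.13334,-4.92503) → (-4.13,-4.93)

Cross-section at z=5.25: (9.22,-4.25) (9.14,-1.73) (4.61,5.95) (1.53,7.37) (-2.48,6.73) (-8.00,5.55) (-6.93,-4.26) (-4.13,-4.93)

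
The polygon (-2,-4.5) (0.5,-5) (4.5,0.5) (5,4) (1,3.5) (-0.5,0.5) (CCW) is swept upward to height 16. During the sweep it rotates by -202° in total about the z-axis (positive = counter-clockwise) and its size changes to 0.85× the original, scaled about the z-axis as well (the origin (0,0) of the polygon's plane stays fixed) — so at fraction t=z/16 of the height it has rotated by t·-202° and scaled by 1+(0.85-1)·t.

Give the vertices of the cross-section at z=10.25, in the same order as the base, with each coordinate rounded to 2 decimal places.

t = z/height = 10.25/16 = 0.640625
s = 1 + (scale-1)·z/height = 1 + (0.85-1)·10.25/16 = 0.903906
θ = twist·z/height = -202°·10.25/16 = -129.4063° = -2.258565 rad
cos θ = -0.634815, sin θ = -0.772664 (intermediates below are computed at full precision and shown rounded to 5 d.p.)
v1: (-2,-4.5) → rotate → (-2.20736,4.40200) → ×s → (-1.99525,3.97899) → (-2.00,3.98)
v2: (0.5,-5) → rotate → (-4.18073,2.78774) → ×s → (-3.77899,2.51986) → (-3.78,2.52)
v3: (4.5,0.5) → rotate → (-2.47033,-3.79440) → ×s → (-2.23295,-3.42978) → (-2.23,-3.43)
v4: (5,4) → rotate → (-0.08342,-6.40258) → ×s → (-0.07540,-5.78733) → (-0.08,-5.79)
v5: (1,3.5) → rotate → (2.06951,-2.99452) → ×s → (1.87064,-2.70676) → (1.87,-2.71)
v6: (-0.5,0.5) → rotate → (0.70374,0.06892) → ×s → (0.63611,0.06230) → (0.64,0.06)

Cross-section at z=10.25: (-2.00,3.98) (-3.78,2.52) (-2.23,-3.43) (-0.08,-5.79) (1.87,-2.71) (0.64,0.06)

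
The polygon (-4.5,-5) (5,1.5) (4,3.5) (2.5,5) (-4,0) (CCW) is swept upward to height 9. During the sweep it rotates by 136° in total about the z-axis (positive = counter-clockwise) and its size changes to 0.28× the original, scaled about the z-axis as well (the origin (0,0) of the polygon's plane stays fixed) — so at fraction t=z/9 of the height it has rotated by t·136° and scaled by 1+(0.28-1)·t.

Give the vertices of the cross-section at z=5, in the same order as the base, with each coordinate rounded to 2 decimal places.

Cross-section at z=5: (2.23,-3.36) (-0.12,3.13) (-1.43,2.85) (-2.53,2.20) (-0.60,-2.32)

t = z/height = 5/9 = 0.555556
s = 1 + (scale-1)·z/height = 1 + (0.28-1)·5/9 = 0.600000
θ = twist·z/height = 136°·5/9 = 75.5556° = 1.318693 rad
cos θ = 0.249441, sin θ = 0.968390 (intermediates below are computed at full precision and shown rounded to 5 d.p.)
v1: (-4.5,-5) → rotate → (3.71946,-5.60496) → ×s → (2.23168,-3.36298) → (2.23,-3.36)
v2: (5,1.5) → rotate → (-0.20538,5.21611) → ×s → (-0.12323,3.12967) → (-0.12,3.13)
v3: (4,3.5) → rotate → (-2.39160,4.74660) → ×s → (-1.43496,2.84796) → (-1.43,2.85)
v4: (2.5,5) → rotate → (-4.21835,3.66818) → ×s → (-2.53101,2.20091) → (-2.53,2.20)
v5: (-4,0) → rotate → (-0.99776,-3.87356) → ×s → (-0.59866,-2.32414) → (-0.60,-2.32)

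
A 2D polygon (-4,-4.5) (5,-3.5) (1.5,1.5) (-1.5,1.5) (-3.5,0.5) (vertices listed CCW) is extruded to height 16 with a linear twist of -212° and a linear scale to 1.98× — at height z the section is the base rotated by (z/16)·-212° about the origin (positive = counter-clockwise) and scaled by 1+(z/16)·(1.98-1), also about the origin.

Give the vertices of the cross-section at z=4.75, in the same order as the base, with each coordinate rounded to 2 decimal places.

t = z/height = 4.75/16 = 0.296875
s = 1 + (scale-1)·z/height = 1 + (1.98-1)·4.75/16 = 1.290938
θ = twist·z/height = -212°·4.75/16 = -62.9375° = -1.098467 rad
cos θ = 0.454962, sin θ = -0.890511 (intermediates below are computed at full precision and shown rounded to 5 d.p.)
v1: (-4,-4.5) → rotate → (-5.82715,1.51471) → ×s → (-7.52248,1.95540) → (-7.52,1.96)
v2: (5,-3.5) → rotate → (-0.84198,-6.04492) → ×s → (-1.08694,-7.80362) → (-1.09,-7.80)
v3: (1.5,1.5) → rotate → (2.01821,-0.65332) → ×s → (2.60538,-0.84340) → (2.61,-0.84)
v4: (-1.5,1.5) → rotate → (0.65332,2.01821) → ×s → (0.84340,2.60538) → (0.84,2.61)
v5: (-3.5,0.5) → rotate → (-1.14711,3.34427) → ×s → (-1.48085,4.31724) → (-1.48,4.32)

Cross-section at z=4.75: (-7.52,1.96) (-1.09,-7.80) (2.61,-0.84) (0.84,2.61) (-1.48,4.32)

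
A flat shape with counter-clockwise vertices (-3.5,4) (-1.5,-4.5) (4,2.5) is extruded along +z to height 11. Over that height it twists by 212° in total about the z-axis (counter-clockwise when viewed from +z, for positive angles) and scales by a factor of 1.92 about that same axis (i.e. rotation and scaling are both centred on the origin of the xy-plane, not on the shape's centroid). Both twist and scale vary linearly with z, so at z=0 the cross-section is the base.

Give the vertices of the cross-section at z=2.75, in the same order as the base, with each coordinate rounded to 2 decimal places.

Cross-section at z=2.75: (-6.52,-0.48) (3.31,-4.80) (0.51,5.78)

t = z/height = 2.75/11 = 0.25
s = 1 + (scale-1)·z/height = 1 + (1.92-1)·2.75/11 = 1.230000
θ = twist·z/height = 212°·2.75/11 = 53.0000° = 0.925025 rad
cos θ = 0.601815, sin θ = 0.798636 (intermediates below are computed at full precision and shown rounded to 5 d.p.)
v1: (-3.5,4) → rotate → (-5.30089,-0.38796) → ×s → (-6.52010,-0.47720) → (-6.52,-0.48)
v2: (-1.5,-4.5) → rotate → (2.69114,-3.90612) → ×s → (3.31010,-4.80453) → (3.31,-4.80)
v3: (4,2.5) → rotate → (0.41067,4.69908) → ×s → (0.50513,5.77987) → (0.51,5.78)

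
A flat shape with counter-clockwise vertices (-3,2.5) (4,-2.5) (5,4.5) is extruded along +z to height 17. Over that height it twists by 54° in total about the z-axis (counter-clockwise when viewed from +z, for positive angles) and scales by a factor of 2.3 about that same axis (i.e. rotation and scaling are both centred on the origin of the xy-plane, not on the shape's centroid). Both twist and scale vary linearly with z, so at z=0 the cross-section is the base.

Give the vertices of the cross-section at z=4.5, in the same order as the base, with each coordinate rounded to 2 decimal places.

Cross-section at z=4.5: (-4.74,2.26) (6.04,-1.93) (5.02,7.52)

t = z/height = 4.5/17 = 0.264706
s = 1 + (scale-1)·z/height = 1 + (2.3-1)·4.5/17 = 1.344118
θ = twist·z/height = 54°·4.5/17 = 14.2941° = 0.249479 rad
cos θ = 0.969041, sin θ = 0.246900 (intermediates below are computed at full precision and shown rounded to 5 d.p.)
v1: (-3,2.5) → rotate → (-3.52437,1.68190) → ×s → (-4.73717,2.26068) → (-4.74,2.26)
v2: (4,-2.5) → rotate → (4.49341,-1.43500) → ×s → (6.03968,-1.92882) → (6.04,-1.93)
v3: (5,4.5) → rotate → (3.73416,5.59518) → ×s → (5.01915,7.52058) → (5.02,7.52)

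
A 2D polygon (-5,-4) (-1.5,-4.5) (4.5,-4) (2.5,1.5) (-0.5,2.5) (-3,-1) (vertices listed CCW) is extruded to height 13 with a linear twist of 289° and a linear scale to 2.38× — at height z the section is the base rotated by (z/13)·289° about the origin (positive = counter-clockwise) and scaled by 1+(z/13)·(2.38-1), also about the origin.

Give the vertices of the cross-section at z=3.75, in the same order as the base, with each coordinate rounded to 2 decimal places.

Cross-section at z=3.75: (4.75,-7.59) (6.01,-2.81) (6.28,5.60) (-1.68,3.71) (-3.55,-0.29) (0.90,-4.33)

t = z/height = 3.75/13 = 0.288462
s = 1 + (scale-1)·z/height = 1 + (2.38-1)·3.75/13 = 1.398077
θ = twist·z/height = 289°·3.75/13 = 83.3654° = 1.455000 rad
cos θ = 0.115537, sin θ = 0.993303 (intermediates below are computed at full precision and shown rounded to 5 d.p.)
v1: (-5,-4) → rotate → (3.39553,-5.42866) → ×s → (4.74721,-7.58969) → (4.75,-7.59)
v2: (-1.5,-4.5) → rotate → (4.29656,-2.00987) → ×s → (6.00692,-2.80996) → (6.01,-2.81)
v3: (4.5,-4) → rotate → (4.49313,4.00772) → ×s → (6.28174,5.60309) → (6.28,5.60)
v4: (2.5,1.5) → rotate → (-1.20111,2.65656) → ×s → (-1.67925,3.71408) → (-1.68,3.71)
v5: (-0.5,2.5) → rotate → (-2.54103,-0.20781) → ×s → (-3.55255,-0.29053) → (-3.55,-0.29)
v6: (-3,-1) → rotate → (0.64669,-3.09545) → ×s → (0.90412,-4.32767) → (0.90,-4.33)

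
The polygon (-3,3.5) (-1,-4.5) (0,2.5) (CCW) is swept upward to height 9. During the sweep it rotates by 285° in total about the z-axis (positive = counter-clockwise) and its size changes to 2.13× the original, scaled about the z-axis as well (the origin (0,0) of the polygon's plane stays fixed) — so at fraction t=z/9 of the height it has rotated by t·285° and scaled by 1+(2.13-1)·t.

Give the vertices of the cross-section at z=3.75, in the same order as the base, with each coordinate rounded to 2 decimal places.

Cross-section at z=3.75: (-2.39,-6.34) (6.51,1.89) (-3.22,-1.77)

t = z/height = 3.75/9 = 0.416667
s = 1 + (scale-1)·z/height = 1 + (2.13-1)·3.75/9 = 1.470833
θ = twist·z/height = 285°·3.75/9 = 118.7500° = 2.072578 rad
cos θ = -0.480989, sin θ = 0.876727 (intermediates below are computed at full precision and shown rounded to 5 d.p.)
v1: (-3,3.5) → rotate → (-1.62558,-4.31364) → ×s → (-2.39095,-6.34465) → (-2.39,-6.34)
v2: (-1,-4.5) → rotate → (4.42626,1.28772) → ×s → (6.51029,1.89403) → (6.51,1.89)
v3: (0,2.5) → rotate → (-2.19182,-1.20247) → ×s → (-3.22380,-1.76864) → (-3.22,-1.77)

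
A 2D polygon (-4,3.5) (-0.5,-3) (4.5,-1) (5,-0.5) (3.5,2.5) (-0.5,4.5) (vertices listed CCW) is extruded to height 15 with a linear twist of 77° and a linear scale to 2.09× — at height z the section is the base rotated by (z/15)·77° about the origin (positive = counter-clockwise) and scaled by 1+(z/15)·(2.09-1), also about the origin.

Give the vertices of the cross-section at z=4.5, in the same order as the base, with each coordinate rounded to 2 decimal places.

Cross-section at z=4.5: (-6.70,2.19) (0.95,-3.92) (6.01,1.12) (6.36,1.99) (2.97,4.87) (-2.95,5.23)

t = z/height = 4.5/15 = 0.3
s = 1 + (scale-1)·z/height = 1 + (2.09-1)·4.5/15 = 1.327000
θ = twist·z/height = 77°·4.5/15 = 23.1000° = 0.403171 rad
cos θ = 0.919821, sin θ = 0.392337 (intermediates below are computed at full precision and shown rounded to 5 d.p.)
v1: (-4,3.5) → rotate → (-5.05247,1.65003) → ×s → (-6.70462,2.18959) → (-6.70,2.19)
v2: (-0.5,-3) → rotate → (0.71710,-2.95563) → ×s → (0.95159,-3.92213) → (0.95,-3.92)
v3: (4.5,-1) → rotate → (4.53153,0.84570) → ×s → (6.01335,1.12224) → (6.01,1.12)
v4: (5,-0.5) → rotate → (4.79528,1.50177) → ×s → (6.36333,1.99286) → (6.36,1.99)
v5: (3.5,2.5) → rotate → (2.23853,3.67273) → ×s → (2.97053,4.87372) → (2.97,4.87)
v6: (-0.5,4.5) → rotate → (-2.22543,3.94303) → ×s → (-2.95314,5.23240) → (-2.95,5.23)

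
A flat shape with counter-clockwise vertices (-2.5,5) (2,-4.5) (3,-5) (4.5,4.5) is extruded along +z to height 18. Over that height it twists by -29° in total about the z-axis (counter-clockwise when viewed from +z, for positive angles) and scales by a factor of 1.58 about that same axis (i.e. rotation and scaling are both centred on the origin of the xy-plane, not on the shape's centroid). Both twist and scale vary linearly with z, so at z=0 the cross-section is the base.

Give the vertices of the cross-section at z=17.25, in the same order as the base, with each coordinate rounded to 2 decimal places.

Cross-section at z=17.25: (0.19,8.70) (-0.51,-7.64) (0.50,-9.06) (9.46,2.93)

t = z/height = 17.25/18 = 0.958333
s = 1 + (scale-1)·z/height = 1 + (1.58-1)·17.25/18 = 1.555833
θ = twist·z/height = -29°·17.25/18 = -27.7917° = -0.485056 rad
cos θ = 0.884649, sin θ = -0.466258 (intermediates below are computed at full precision and shown rounded to 5 d.p.)
v1: (-2.5,5) → rotate → (0.11967,5.58889) → ×s → (0.18618,8.69538) → (0.19,8.70)
v2: (2,-4.5) → rotate → (-0.32886,-4.91344) → ×s → (-0.51166,-7.64449) → (-0.51,-7.64)
v3: (3,-5) → rotate → (0.32266,-5.82202) → ×s → (0.50200,-9.05809) → (0.50,-9.06)
v4: (4.5,4.5) → rotate → (6.07908,1.88276) → ×s → (9.45804,2.92926) → (9.46,2.93)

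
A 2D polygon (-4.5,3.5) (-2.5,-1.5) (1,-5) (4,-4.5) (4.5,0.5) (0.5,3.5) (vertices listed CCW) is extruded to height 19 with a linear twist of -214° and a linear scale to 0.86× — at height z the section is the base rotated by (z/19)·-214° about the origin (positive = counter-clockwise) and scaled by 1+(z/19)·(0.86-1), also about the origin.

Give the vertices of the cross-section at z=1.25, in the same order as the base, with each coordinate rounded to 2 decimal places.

t = z/height = 1.25/19 = 0.0657895
s = 1 + (scale-1)·z/height = 1 + (0.86-1)·1.25/19 = 0.990789
θ = twist·z/height = -214°·1.25/19 = -14.0789° = -0.245724 rad
cos θ = 0.969961, sin θ = -0.243259 (intermediates below are computed at full precision and shown rounded to 5 d.p.)
v1: (-4.5,3.5) → rotate → (-3.51342,4.48953) → ×s → (-3.48106,4.44818) → (-3.48,4.45)
v2: (-2.5,-1.5) → rotate → (-2.78979,-0.84680) → ×s → (-2.76410,-0.83900) → (-2.76,-0.84)
v3: (1,-5) → rotate → (-0.24633,-5.09307) → ×s → (-0.24406,-5.04616) → (-0.24,-5.05)
v4: (4,-4.5) → rotate → (2.78518,-5.33786) → ×s → (2.75953,-5.28870) → (2.76,-5.29)
v5: (4.5,0.5) → rotate → (4.48646,-0.60968) → ×s → (4.44513,-0.60407) → (4.45,-0.60)
v6: (0.5,3.5) → rotate → (1.33639,3.27324) → ×s → (1.32408,3.24309) → (1.32,3.24)

Cross-section at z=1.25: (-3.48,4.45) (-2.76,-0.84) (-0.24,-5.05) (2.76,-5.29) (4.45,-0.60) (1.32,3.24)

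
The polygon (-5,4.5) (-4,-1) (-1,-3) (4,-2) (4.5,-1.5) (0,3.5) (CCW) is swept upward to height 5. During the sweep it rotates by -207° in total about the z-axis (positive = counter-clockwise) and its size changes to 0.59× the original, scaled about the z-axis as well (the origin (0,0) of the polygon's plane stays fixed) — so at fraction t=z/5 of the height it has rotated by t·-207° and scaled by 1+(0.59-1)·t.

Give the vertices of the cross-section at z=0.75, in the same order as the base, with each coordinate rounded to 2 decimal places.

t = z/height = 0.75/5 = 0.15
s = 1 + (scale-1)·z/height = 1 + (0.59-1)·0.75/5 = 0.938500
θ = twist·z/height = -207°·0.75/5 = -31.0500° = -0.541925 rad
cos θ = 0.856718, sin θ = -0.515786 (intermediates below are computed at full precision and shown rounded to 5 d.p.)
v1: (-5,4.5) → rotate → (-1.96255,6.43416) → ×s → (-1.84185,6.03846) → (-1.84,6.04)
v2: (-4,-1) → rotate → (-3.94266,1.20643) → ×s → (-3.70018,1.13223) → (-3.70,1.13)
v3: (-1,-3) → rotate → (-2.40408,-2.05437) → ×s → (-2.25622,-1.92802) → (-2.26,-1.93)
v4: (4,-2) → rotate → (2.39530,-3.77658) → ×s → (2.24799,-3.54432) → (2.25,-3.54)
v5: (4.5,-1.5) → rotate → (3.08155,-3.60611) → ×s → (2.89203,-3.38434) → (2.89,-3.38)
v6: (0,3.5) → rotate → (1.80525,2.99851) → ×s → (1.69423,2.81410) → (1.69,2.81)

Cross-section at z=0.75: (-1.84,6.04) (-3.70,1.13) (-2.26,-1.93) (2.25,-3.54) (2.89,-3.38) (1.69,2.81)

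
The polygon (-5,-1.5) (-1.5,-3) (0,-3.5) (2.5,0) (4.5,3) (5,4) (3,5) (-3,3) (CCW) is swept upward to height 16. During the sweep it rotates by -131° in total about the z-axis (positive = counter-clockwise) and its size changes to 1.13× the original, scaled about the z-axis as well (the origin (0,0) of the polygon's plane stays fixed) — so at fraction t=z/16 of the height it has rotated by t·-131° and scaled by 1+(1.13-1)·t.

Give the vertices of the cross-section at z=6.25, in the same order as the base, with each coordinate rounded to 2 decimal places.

Cross-section at z=6.25: (-4.52,3.10) (-3.44,-0.75) (-2.87,-2.31) (1.65,-2.05) (5.42,-1.71) (6.57,-1.46) (6.07,0.84) (0.48,4.43)

t = z/height = 6.25/16 = 0.390625
s = 1 + (scale-1)·z/height = 1 + (1.13-1)·6.25/16 = 1.050781
θ = twist·z/height = -131°·6.25/16 = -51.1719° = -0.893118 rad
cos θ = 0.626986, sin θ = -0.779030 (intermediates below are computed at full precision and shown rounded to 5 d.p.)
v1: (-5,-1.5) → rotate → (-4.30348,2.95467) → ×s → (-4.52201,3.10471) → (-4.52,3.10)
v2: (-1.5,-3) → rotate → (-3.27757,-0.71241) → ×s → (-3.44401,-0.74859) → (-3.44,-0.75)
v3: (0,-3.5) → rotate → (-2.72661,-2.19445) → ×s → (-2.86507,-2.30589) → (-2.87,-2.31)
v4: (2.5,0) → rotate → (1.56747,-1.94758) → ×s → (1.64706,-2.04648) → (1.65,-2.05)
v5: (4.5,3) → rotate → (5.15853,-1.62468) → ×s → (5.42049,-1.70718) → (5.42,-1.71)
v6: (5,4) → rotate → (6.25105,-1.38721) → ×s → (6.56849,-1.45765) → (6.57,-1.46)
v7: (3,5) → rotate → (5.77611,0.79784) → ×s → (6.06943,0.83836) → (6.07,0.84)
v8: (-3,3) → rotate → (0.45613,4.21805) → ×s → (0.47929,4.43225) → (0.48,4.43)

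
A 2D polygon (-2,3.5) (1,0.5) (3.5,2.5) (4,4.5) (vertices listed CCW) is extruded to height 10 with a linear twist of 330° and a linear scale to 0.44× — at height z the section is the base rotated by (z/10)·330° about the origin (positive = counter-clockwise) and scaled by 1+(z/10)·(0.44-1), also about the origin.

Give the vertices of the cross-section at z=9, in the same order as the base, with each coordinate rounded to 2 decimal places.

Cross-section at z=9: (1.10,1.67) (0.45,-0.33) (1.89,-0.98) (2.89,-0.75)

t = z/height = 9/10 = 0.9
s = 1 + (scale-1)·z/height = 1 + (0.44-1)·9/10 = 0.496000
θ = twist·z/height = 330°·9/10 = 297.0000° = 5.183628 rad
cos θ = 0.453990, sin θ = -0.891007 (intermediates below are computed at full precision and shown rounded to 5 d.p.)
v1: (-2,3.5) → rotate → (2.21054,3.37098) → ×s → (1.09643,1.67201) → (1.10,1.67)
v2: (1,0.5) → rotate → (0.89949,-0.66401) → ×s → (0.44615,-0.32935) → (0.45,-0.33)
v3: (3.5,2.5) → rotate → (3.81648,-1.98355) → ×s → (1.89298,-0.98384) → (1.89,-0.98)
v4: (4,4.5) → rotate → (5.82549,-1.52107) → ×s → (2.88944,-0.75445) → (2.89,-0.75)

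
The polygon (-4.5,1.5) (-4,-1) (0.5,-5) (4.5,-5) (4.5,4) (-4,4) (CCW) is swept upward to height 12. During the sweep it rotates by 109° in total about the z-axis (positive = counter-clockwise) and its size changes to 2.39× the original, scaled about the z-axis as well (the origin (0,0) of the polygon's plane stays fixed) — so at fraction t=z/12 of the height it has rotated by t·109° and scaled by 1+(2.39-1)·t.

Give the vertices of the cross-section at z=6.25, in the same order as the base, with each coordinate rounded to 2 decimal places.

t = z/height = 6.25/12 = 0.520833
s = 1 + (scale-1)·z/height = 1 + (2.39-1)·6.25/12 = 1.723958
θ = twist·z/height = 109°·6.25/12 = 56.7708° = 0.990838 rad
cos θ = 0.547989, sin θ = 0.836485 (intermediates below are computed at full precision and shown rounded to 5 d.p.)
v1: (-4.5,1.5) → rotate → (-3.72068,-2.94220) → ×s → (-6.41430,-5.07223) → (-6.41,-5.07)
v2: (-4,-1) → rotate → (-1.35547,-3.89393) → ×s → (-2.33678,-6.71297) → (-2.34,-6.71)
v3: (0.5,-5) → rotate → (4.45642,-2.32170) → ×s → (7.68269,-4.00252) → (7.68,-4.00)
v4: (4.5,-5) → rotate → (6.64838,1.02424) → ×s → (11.46153,1.76575) → (11.46,1.77)
v5: (4.5,4) → rotate → (-0.87999,5.95614) → ×s → (-1.51707,10.26814) → (-1.52,10.27)
v6: (-4,4) → rotate → (-5.53790,-1.15399) → ×s → (-9.54711,-1.98942) → (-9.55,-1.99)

Cross-section at z=6.25: (-6.41,-5.07) (-2.34,-6.71) (7.68,-4.00) (11.46,1.77) (-1.52,10.27) (-9.55,-1.99)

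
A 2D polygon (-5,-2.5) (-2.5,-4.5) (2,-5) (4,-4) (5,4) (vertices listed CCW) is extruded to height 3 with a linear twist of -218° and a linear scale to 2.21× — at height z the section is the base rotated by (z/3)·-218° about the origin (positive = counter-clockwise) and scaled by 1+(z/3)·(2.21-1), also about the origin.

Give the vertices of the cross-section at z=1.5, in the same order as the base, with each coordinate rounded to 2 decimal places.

Cross-section at z=1.5: (-1.18,8.89) (-5.52,6.15) (-8.63,-0.42) (-8.16,-3.98) (3.46,-9.68)

t = z/height = 1.5/3 = 0.5
s = 1 + (scale-1)·z/height = 1 + (2.21-1)·1.5/3 = 1.605000
θ = twist·z/height = -218°·1.5/3 = -109.0000° = -1.902409 rad
cos θ = -0.325568, sin θ = -0.945519 (intermediates below are computed at full precision and shown rounded to 5 d.p.)
v1: (-5,-2.5) → rotate → (-0.73596,5.54151) → ×s → (-1.18121,8.89413) → (-1.18,8.89)
v2: (-2.5,-4.5) → rotate → (-3.44091,3.82885) → ×s → (-5.52267,6.14531) → (-5.52,6.15)
v3: (2,-5) → rotate → (-5.37873,-0.26320) → ×s → (-8.63286,-0.42243) → (-8.63,-0.42)
v4: (4,-4) → rotate → (-5.08435,-2.47980) → ×s → (-8.16038,-3.98008) → (-8.16,-3.98)
v5: (5,4) → rotate → (2.15423,-6.02987) → ×s → (3.45754,-9.67793) → (3.46,-9.68)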